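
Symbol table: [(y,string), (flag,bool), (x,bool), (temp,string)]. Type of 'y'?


Lookup 'y' → type string


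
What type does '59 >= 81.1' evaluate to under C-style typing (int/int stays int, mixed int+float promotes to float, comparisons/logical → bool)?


Operand types: int >= float
Rule: comparison yields bool
Result type: bool


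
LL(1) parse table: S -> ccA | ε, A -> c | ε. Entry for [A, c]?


For [A, c]: 'c' ∈ FIRST(c)
Entry: A -> c


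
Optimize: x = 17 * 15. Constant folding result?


17 * 15 = 255 at compile time
Optimized: x = 255


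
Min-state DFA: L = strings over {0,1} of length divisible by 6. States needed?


Track length mod 6: states 0..5, accept at 0
Minimal DFA: 6 states


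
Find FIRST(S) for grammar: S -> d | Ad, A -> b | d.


Per alternative of S: FIRST(d) = {d}; FIRST(Ad) = {b, d}
FIRST(S) = {b, d}


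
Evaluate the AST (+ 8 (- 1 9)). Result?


Evaluate inner: (- 1 9) = -8
Evaluate root: (+ 8 -8) = 0
Result: 0


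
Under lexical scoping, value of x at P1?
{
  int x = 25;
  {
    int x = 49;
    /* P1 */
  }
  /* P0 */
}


x declared in the same block as P1
x = 49


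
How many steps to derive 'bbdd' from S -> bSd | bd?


Derivation: S => bSd => bbdd
Steps: 2


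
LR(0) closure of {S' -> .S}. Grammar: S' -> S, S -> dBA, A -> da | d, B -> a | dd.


Start: S' -> .S
For each item with dot before a nonterminal B, add B -> .γ for every B-production
Closure: [S' -> .S, S -> .dBA]


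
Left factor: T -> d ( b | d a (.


Common prefix: 'd'
Factored: T -> d T', T' -> ( b | a (


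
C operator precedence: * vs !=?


'*' is multiplicative (level 10); '!=' is equality (level 6)
Higher level binds tighter
'*' has higher precedence than '!='


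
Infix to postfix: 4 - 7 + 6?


Left to right (same or higher precedence on left)
Postfix: 4 7 - 6 +


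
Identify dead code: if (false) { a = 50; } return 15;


condition is constant false, so the whole block is unreachable
Dead: 'if (false) { a = 50; }'


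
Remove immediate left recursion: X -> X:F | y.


Left-recursive alternatives: X:F; non-recursive: y
Introduce X': X -> yX', X' -> :FX' | ε


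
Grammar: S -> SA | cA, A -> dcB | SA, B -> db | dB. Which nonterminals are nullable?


A nonterminal is nullable iff some alternative derives ε (directly, or every symbol in it is nullable)
Nullable: {}


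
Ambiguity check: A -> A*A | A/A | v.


'v*v/v' has two parse trees (no precedence encoded between * and /)
Ambiguous


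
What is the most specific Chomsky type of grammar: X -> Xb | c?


Left-linear: every RHS is a terminal or one nonterminal followed by a terminal
Classification: Type 3 (Regular)


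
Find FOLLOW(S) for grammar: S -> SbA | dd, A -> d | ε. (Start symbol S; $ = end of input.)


$ ∈ FOLLOW(S). For each A -> αBβ: add FIRST(β)\{ε} to FOLLOW(B); if β nullable, add FOLLOW(A).
FOLLOW(S) = {$, b}


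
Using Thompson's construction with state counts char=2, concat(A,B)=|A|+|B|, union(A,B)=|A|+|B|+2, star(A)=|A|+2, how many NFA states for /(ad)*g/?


Syntax tree has 3 char leaf(s), 0 union(s), 1 star(s)
chars contribute 3×2 = 6; each union adds +2; each star adds +2
Total: 6 + 0 + 2 = 8 states


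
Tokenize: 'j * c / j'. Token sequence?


Scan left to right, longest-match per lexeme
Tokens: ID(j), OP(*), ID(c), OP(/), ID(j)


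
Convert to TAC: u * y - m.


Break into single-operator statements:
t1 = u * y
t2 = t1 - m


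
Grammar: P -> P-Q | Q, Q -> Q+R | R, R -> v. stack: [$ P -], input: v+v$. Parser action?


no handle ('P-' is not any RHS); shift 'v'
Action: shift


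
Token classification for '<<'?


Pattern: operator symbol
Type: OPERATOR


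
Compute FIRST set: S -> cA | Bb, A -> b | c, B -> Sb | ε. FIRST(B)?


Per alternative of B: FIRST(Sb) = {b, c}; FIRST(ε) = {ε}
FIRST(B) = {b, c, ε}


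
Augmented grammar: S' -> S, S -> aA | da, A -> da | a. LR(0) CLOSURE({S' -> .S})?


Start: S' -> .S
For each item with dot before a nonterminal B, add B -> .γ for every B-production
Closure: [S' -> .S, S -> .aA, S -> .da]


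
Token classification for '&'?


Pattern: operator symbol
Type: OPERATOR


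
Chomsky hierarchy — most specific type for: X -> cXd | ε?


Single nonterminal LHS, but c^n d^n is not regular
Classification: Type 2 (Context-Free)


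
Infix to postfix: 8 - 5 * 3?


* has higher precedence, evaluate 5*3 first
Postfix: 8 5 3 * -


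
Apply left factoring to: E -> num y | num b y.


Common prefix: 'num'
Factored: E -> num E', E' -> y | b y


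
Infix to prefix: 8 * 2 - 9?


left-to-right (same/higher precedence on left): tree is (- (* 8 2) 9)
Prefix: - * 8 2 9


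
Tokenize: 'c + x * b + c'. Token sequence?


Scan left to right, longest-match per lexeme
Tokens: ID(c), OP(+), ID(x), OP(*), ID(b), OP(+), ID(c)


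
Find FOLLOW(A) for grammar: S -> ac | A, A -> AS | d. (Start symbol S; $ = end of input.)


$ ∈ FOLLOW(S). For each A -> αBβ: add FIRST(β)\{ε} to FOLLOW(B); if β nullable, add FOLLOW(A).
FOLLOW(A) = {$, a, d}


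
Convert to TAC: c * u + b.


Break into single-operator statements:
t1 = c * u
t2 = t1 + b


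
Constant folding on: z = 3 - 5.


3 - 5 = -2 at compile time
Optimized: z = -2


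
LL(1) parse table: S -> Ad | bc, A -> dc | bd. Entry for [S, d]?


For [S, d]: 'd' ∈ FIRST(Ad)
Entry: S -> Ad


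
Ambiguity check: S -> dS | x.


right-linear, alternatives start with distinct terminals 'd' vs 'x': unique leftmost derivation
Unambiguous


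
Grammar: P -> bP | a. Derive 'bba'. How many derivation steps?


Derivation: P => bP => bbP => bba
Steps: 3


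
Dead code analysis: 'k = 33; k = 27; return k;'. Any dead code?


first assignment to k is overwritten before any read
Dead: 'k = 33'


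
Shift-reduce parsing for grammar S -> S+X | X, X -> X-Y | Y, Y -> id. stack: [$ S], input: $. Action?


start symbol S on stack, input exhausted
Action: accept


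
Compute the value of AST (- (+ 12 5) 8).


Evaluate inner: (+ 12 5) = 17
Evaluate root: (- 17 8) = 9
Result: 9


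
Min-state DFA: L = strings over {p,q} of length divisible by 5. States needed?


Track length mod 5: states 0..4, accept at 0
Minimal DFA: 5 states


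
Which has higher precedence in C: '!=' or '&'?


'!=' is equality (level 6); '&' is bitwise AND (level 5)
Higher level binds tighter
'!=' has higher precedence than '&'


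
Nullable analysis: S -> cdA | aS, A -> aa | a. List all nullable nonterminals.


A nonterminal is nullable iff some alternative derives ε (directly, or every symbol in it is nullable)
Nullable: {}


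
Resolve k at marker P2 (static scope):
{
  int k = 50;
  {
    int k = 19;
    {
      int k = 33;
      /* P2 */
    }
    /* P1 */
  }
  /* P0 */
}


k declared in the same block as P2
k = 33


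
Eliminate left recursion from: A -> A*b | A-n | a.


Left-recursive alternatives: A*b, A-n; non-recursive: a
Introduce A': A -> aA', A' -> *bA' | -nA' | ε


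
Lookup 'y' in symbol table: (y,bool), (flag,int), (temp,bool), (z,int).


Lookup 'y' → type bool


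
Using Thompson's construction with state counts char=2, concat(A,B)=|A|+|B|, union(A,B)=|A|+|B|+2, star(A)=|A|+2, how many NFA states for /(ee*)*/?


Syntax tree has 2 char leaf(s), 0 union(s), 2 star(s)
chars contribute 2×2 = 4; each union adds +2; each star adds +2
Total: 4 + 0 + 4 = 8 states


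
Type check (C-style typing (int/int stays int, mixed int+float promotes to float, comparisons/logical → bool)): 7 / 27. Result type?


Operand types: int / int
Rule: mixed int/float promotes to float; int/int stays int
Result type: int


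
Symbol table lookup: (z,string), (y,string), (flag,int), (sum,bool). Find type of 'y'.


Lookup 'y' → type string


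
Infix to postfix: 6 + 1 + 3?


Left to right (same or higher precedence on left)
Postfix: 6 1 + 3 +


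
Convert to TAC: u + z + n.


Break into single-operator statements:
t1 = u + z
t2 = t1 + n


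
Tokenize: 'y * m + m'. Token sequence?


Scan left to right, longest-match per lexeme
Tokens: ID(y), OP(*), ID(m), OP(+), ID(m)


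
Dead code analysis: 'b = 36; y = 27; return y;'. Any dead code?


b is assigned but never read
Dead: 'b = 36'


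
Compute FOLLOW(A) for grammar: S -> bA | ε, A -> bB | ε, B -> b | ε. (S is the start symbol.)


$ ∈ FOLLOW(S). For each A -> αBβ: add FIRST(β)\{ε} to FOLLOW(B); if β nullable, add FOLLOW(A).
FOLLOW(A) = {$}


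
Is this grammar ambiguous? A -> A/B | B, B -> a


precedence layered via separate nonterminal B: deterministic
Unambiguous


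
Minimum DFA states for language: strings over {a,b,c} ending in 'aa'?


Track the longest suffix of input matching a prefix of 'aa': 3 classes (prefixes of length 0..2)
Minimal DFA: 3 states


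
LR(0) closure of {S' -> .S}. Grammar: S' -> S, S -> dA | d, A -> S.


Start: S' -> .S
For each item with dot before a nonterminal B, add B -> .γ for every B-production
Closure: [S' -> .S, S -> .dA, S -> .d]


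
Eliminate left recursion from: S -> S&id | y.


Left-recursive alternatives: S&id; non-recursive: y
Introduce S': S -> yS', S' -> &idS' | ε


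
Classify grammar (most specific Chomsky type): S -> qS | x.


Right-linear: every RHS is a terminal or a terminal followed by one nonterminal
Classification: Type 3 (Regular)


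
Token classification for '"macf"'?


Pattern: double-quoted sequence
Type: STRING_LITERAL


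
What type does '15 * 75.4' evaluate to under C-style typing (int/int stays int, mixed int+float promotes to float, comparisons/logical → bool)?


Operand types: int * float
Rule: mixed int/float promotes to float; int/int stays int
Result type: float


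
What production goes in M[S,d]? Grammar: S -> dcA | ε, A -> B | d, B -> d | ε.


For [S, d]: 'd' ∈ FIRST(dcA)
Entry: S -> dcA


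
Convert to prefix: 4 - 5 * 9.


'*' binds tighter: tree is (- 4 (* 5 9))
Prefix: - 4 * 5 9


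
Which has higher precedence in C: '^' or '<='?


'<=' is relational (level 7); '^' is bitwise XOR (level 4)
Higher level binds tighter
'<=' has higher precedence than '^'


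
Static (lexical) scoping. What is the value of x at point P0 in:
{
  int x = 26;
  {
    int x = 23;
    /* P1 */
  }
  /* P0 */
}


x declared in the same block as P0
x = 26


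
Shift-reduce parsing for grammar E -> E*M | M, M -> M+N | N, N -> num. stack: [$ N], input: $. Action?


'N' (not preceded by M+) is the handle for M -> N
Action: reduce (M -> N)


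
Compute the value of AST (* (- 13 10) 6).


Evaluate inner: (- 13 10) = 3
Evaluate root: (* 3 6) = 18
Result: 18


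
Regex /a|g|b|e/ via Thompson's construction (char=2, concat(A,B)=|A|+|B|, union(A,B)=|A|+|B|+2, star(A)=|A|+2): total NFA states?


Syntax tree has 4 char leaf(s), 3 union(s), 0 star(s)
chars contribute 4×2 = 8; each union adds +2; each star adds +2
Total: 8 + 6 + 0 = 14 states


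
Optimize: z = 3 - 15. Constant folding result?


3 - 15 = -12 at compile time
Optimized: z = -12


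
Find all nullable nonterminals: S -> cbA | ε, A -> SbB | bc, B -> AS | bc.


A nonterminal is nullable iff some alternative derives ε (directly, or every symbol in it is nullable)
Nullable: {S}


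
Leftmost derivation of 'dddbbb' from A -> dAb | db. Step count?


Derivation: A => dAb => ddAbb => dddbbb
Steps: 3


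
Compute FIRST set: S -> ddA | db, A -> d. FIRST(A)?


Per alternative of A: FIRST(d) = {d}
FIRST(A) = {d}


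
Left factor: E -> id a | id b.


Common prefix: 'id'
Factored: E -> id E', E' -> a | b


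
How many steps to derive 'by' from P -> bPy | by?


Derivation: P => by
Steps: 1


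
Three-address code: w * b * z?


Break into single-operator statements:
t1 = w * b
t2 = t1 * z


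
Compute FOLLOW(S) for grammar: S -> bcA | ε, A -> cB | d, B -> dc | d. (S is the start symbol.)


$ ∈ FOLLOW(S). For each A -> αBβ: add FIRST(β)\{ε} to FOLLOW(B); if β nullable, add FOLLOW(A).
FOLLOW(S) = {$}


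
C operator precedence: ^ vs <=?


'<=' is relational (level 7); '^' is bitwise XOR (level 4)
Higher level binds tighter
'<=' has higher precedence than '^'


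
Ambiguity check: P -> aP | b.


right-linear, alternatives start with distinct terminals 'a' vs 'b': unique leftmost derivation
Unambiguous


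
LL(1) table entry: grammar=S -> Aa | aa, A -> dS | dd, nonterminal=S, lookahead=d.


For [S, d]: 'd' ∈ FIRST(Aa)
Entry: S -> Aa


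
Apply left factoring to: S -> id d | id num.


Common prefix: 'id'
Factored: S -> id S', S' -> d | num


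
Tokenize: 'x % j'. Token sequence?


Scan left to right, longest-match per lexeme
Tokens: ID(x), OP(%), ID(j)


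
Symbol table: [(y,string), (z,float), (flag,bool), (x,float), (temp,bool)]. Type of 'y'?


Lookup 'y' → type string


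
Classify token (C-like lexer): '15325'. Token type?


Pattern: digits only
Type: INTEGER_LITERAL


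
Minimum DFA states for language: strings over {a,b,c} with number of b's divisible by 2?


Track (count of b) mod 2: states 0..1, accept at 0
Minimal DFA: 2 states


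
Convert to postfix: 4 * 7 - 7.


Left to right (same or higher precedence on left)
Postfix: 4 7 * 7 -


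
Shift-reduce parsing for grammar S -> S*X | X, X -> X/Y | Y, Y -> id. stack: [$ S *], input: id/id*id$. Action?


no handle ('S*' is not any RHS); shift 'id'
Action: shift


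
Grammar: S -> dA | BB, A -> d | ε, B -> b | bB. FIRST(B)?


Per alternative of B: FIRST(b) = {b}; FIRST(bB) = {b}
FIRST(B) = {b}


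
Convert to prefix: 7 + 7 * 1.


'*' binds tighter: tree is (+ 7 (* 7 1))
Prefix: + 7 * 7 1


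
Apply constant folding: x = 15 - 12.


15 - 12 = 3 at compile time
Optimized: x = 3


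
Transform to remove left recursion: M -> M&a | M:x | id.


Left-recursive alternatives: M&a, M:x; non-recursive: id
Introduce M': M -> idM', M' -> &aM' | :xM' | ε


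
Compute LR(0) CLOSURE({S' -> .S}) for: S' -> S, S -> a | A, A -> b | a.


Start: S' -> .S
For each item with dot before a nonterminal B, add B -> .γ for every B-production
Closure: [S' -> .S, S -> .a, S -> .A, A -> .b, A -> .a]


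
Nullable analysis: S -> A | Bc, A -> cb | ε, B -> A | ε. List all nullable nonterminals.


A nonterminal is nullable iff some alternative derives ε (directly, or every symbol in it is nullable)
Nullable: {A, B, S}


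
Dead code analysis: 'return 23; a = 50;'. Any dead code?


statement follows a return and is unreachable
Dead: 'a = 50'


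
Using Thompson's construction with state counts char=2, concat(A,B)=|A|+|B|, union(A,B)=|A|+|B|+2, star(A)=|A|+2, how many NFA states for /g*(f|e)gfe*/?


Syntax tree has 6 char leaf(s), 1 union(s), 2 star(s)
chars contribute 6×2 = 12; each union adds +2; each star adds +2
Total: 12 + 2 + 4 = 18 states


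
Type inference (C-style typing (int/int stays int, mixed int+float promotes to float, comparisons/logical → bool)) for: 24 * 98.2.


Operand types: int * float
Rule: mixed int/float promotes to float; int/int stays int
Result type: float


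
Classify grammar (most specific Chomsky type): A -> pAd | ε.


Single nonterminal LHS, but p^n d^n is not regular
Classification: Type 2 (Context-Free)


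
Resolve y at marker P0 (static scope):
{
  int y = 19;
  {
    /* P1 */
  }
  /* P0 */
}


y declared in the same block as P0
y = 19


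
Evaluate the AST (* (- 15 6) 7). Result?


Evaluate inner: (- 15 6) = 9
Evaluate root: (* 9 7) = 63
Result: 63


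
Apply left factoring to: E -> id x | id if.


Common prefix: 'id'
Factored: E -> id E', E' -> x | if


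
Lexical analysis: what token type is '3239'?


Pattern: digits only
Type: INTEGER_LITERAL


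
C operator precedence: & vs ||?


'&' is bitwise AND (level 5); '||' is logical OR (level 1)
Higher level binds tighter
'&' has higher precedence than '||'


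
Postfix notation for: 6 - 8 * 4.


* has higher precedence, evaluate 8*4 first
Postfix: 6 8 4 * -


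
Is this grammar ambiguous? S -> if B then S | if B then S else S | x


dangling else: 'if B then if B then x else x' parses two ways
Ambiguous


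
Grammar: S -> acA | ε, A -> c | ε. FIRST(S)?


Per alternative of S: FIRST(acA) = {a}; FIRST(ε) = {ε}
FIRST(S) = {a, ε}


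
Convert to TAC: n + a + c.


Break into single-operator statements:
t1 = n + a
t2 = t1 + c


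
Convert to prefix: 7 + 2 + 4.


left-to-right (same/higher precedence on left): tree is (+ (+ 7 2) 4)
Prefix: + + 7 2 4


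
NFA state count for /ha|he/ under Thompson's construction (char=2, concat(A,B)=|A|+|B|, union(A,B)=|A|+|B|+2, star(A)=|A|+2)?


Syntax tree has 4 char leaf(s), 1 union(s), 0 star(s)
chars contribute 4×2 = 8; each union adds +2; each star adds +2
Total: 8 + 2 + 0 = 10 states


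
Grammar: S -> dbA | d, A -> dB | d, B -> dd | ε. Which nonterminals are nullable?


A nonterminal is nullable iff some alternative derives ε (directly, or every symbol in it is nullable)
Nullable: {B}


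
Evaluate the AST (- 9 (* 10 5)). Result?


Evaluate inner: (* 10 5) = 50
Evaluate root: (- 9 50) = -41
Result: -41


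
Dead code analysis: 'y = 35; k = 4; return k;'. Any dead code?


y is assigned but never read
Dead: 'y = 35'


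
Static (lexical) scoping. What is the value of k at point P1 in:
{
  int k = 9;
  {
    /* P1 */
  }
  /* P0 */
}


P1's block does not declare k; resolves to the enclosing declaration at depth 0
k = 9


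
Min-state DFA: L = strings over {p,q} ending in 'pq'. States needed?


Track the longest suffix of input matching a prefix of 'pq': 3 classes (prefixes of length 0..2)
Minimal DFA: 3 states


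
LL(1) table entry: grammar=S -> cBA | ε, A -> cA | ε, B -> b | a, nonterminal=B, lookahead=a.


For [B, a]: 'a' ∈ FIRST(a)
Entry: B -> a


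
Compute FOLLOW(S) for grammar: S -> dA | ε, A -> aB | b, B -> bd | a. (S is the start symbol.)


$ ∈ FOLLOW(S). For each A -> αBβ: add FIRST(β)\{ε} to FOLLOW(B); if β nullable, add FOLLOW(A).
FOLLOW(S) = {$}


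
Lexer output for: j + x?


Scan left to right, longest-match per lexeme
Tokens: ID(j), OP(+), ID(x)


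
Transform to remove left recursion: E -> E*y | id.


Left-recursive alternatives: E*y; non-recursive: id
Introduce E': E -> idE', E' -> *yE' | ε


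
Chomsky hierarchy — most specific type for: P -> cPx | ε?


Single nonterminal LHS, but c^n x^n is not regular
Classification: Type 2 (Context-Free)


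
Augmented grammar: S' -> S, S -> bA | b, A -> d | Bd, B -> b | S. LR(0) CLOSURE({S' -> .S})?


Start: S' -> .S
For each item with dot before a nonterminal B, add B -> .γ for every B-production
Closure: [S' -> .S, S -> .bA, S -> .b]


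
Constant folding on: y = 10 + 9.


10 + 9 = 19 at compile time
Optimized: y = 19


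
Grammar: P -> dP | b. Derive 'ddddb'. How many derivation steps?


Derivation: P => dP => ddP => dddP => ddddP => ddddb
Steps: 5


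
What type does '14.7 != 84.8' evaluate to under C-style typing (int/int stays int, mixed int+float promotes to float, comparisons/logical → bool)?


Operand types: float != float
Rule: comparison yields bool
Result type: bool


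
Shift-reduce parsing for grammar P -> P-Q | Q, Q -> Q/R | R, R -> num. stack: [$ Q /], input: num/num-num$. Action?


no handle; shift 'num'
Action: shift


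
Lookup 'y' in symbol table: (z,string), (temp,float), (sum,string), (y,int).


Lookup 'y' → type int


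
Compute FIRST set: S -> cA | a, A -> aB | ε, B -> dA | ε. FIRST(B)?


Per alternative of B: FIRST(dA) = {d}; FIRST(ε) = {ε}
FIRST(B) = {d, ε}


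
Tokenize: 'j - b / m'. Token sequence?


Scan left to right, longest-match per lexeme
Tokens: ID(j), OP(-), ID(b), OP(/), ID(m)


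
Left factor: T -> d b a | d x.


Common prefix: 'd'
Factored: T -> d T', T' -> b a | x


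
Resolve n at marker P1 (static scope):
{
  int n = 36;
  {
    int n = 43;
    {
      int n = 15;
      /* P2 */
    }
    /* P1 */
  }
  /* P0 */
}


n declared in the same block as P1
n = 43


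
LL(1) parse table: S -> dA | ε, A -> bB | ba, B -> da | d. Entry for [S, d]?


For [S, d]: 'd' ∈ FIRST(dA)
Entry: S -> dA


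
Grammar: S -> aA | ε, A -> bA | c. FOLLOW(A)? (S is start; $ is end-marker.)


$ ∈ FOLLOW(S). For each A -> αBβ: add FIRST(β)\{ε} to FOLLOW(B); if β nullable, add FOLLOW(A).
FOLLOW(A) = {$}


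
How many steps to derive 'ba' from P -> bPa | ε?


Derivation: P => bPa => ba
Steps: 2


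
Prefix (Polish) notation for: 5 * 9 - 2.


left-to-right (same/higher precedence on left): tree is (- (* 5 9) 2)
Prefix: - * 5 9 2


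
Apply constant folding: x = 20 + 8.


20 + 8 = 28 at compile time
Optimized: x = 28


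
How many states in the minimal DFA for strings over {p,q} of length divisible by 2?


Track length mod 2: states 0..1, accept at 0
Minimal DFA: 2 states


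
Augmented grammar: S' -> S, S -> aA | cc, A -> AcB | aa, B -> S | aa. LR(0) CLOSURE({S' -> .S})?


Start: S' -> .S
For each item with dot before a nonterminal B, add B -> .γ for every B-production
Closure: [S' -> .S, S -> .aA, S -> .cc]


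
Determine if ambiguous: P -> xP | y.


right-linear, alternatives start with distinct terminals 'x' vs 'y': unique leftmost derivation
Unambiguous


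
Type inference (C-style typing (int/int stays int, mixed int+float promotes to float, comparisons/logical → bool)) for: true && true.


Operand types: bool && bool
Rule: logical operators take bool operands and yield bool
Result type: bool


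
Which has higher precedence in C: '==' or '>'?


'>' is relational (level 7); '==' is equality (level 6)
Higher level binds tighter
'>' has higher precedence than '=='


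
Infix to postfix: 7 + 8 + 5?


Left to right (same or higher precedence on left)
Postfix: 7 8 + 5 +


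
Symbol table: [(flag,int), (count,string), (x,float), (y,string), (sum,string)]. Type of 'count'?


Lookup 'count' → type string


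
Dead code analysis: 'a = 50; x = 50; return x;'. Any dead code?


a is assigned but never read
Dead: 'a = 50'


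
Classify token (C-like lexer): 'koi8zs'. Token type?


Pattern: letter/underscore followed by alphanumerics, not a keyword
Type: IDENTIFIER


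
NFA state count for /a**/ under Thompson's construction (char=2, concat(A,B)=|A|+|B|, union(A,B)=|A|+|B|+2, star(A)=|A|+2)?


Syntax tree has 1 char leaf(s), 0 union(s), 2 star(s)
chars contribute 1×2 = 2; each union adds +2; each star adds +2
Total: 2 + 0 + 4 = 6 states


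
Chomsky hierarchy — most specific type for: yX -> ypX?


LHS has context (more than one symbol) and |LHS| ≤ |RHS|
Classification: Type 1 (Context-Sensitive)


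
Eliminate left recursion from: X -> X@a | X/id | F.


Left-recursive alternatives: X@a, X/id; non-recursive: F
Introduce X': X -> FX', X' -> @aX' | /idX' | ε


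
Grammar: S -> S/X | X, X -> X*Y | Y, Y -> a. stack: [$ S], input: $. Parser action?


start symbol S on stack, input exhausted
Action: accept


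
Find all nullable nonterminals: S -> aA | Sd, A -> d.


A nonterminal is nullable iff some alternative derives ε (directly, or every symbol in it is nullable)
Nullable: {}


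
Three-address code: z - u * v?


Break into single-operator statements:
t1 = u * v
t2 = z - t1


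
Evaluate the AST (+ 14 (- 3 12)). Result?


Evaluate inner: (- 3 12) = -9
Evaluate root: (+ 14 -9) = 5
Result: 5


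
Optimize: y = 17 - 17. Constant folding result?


17 - 17 = 0 at compile time
Optimized: y = 0


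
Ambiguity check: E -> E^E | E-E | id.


'id^id-id' has two parse trees (no precedence encoded between ^ and -)
Ambiguous


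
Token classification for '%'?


Pattern: operator symbol
Type: OPERATOR


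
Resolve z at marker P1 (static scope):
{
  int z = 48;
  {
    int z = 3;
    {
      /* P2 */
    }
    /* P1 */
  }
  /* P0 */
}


z declared in the same block as P1
z = 3


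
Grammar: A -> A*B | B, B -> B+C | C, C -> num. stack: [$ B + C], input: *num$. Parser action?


handle 'B+C' on top
Action: reduce (B -> B+C)


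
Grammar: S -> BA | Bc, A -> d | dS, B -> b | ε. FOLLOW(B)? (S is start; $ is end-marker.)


$ ∈ FOLLOW(S). For each A -> αBβ: add FIRST(β)\{ε} to FOLLOW(B); if β nullable, add FOLLOW(A).
FOLLOW(B) = {c, d}


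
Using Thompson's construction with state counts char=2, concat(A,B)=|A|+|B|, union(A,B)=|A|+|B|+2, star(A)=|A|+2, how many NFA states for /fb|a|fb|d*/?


Syntax tree has 6 char leaf(s), 3 union(s), 1 star(s)
chars contribute 6×2 = 12; each union adds +2; each star adds +2
Total: 12 + 6 + 2 = 20 states


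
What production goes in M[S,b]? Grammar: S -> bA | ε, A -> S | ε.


For [S, b]: 'b' ∈ FIRST(bA)
Entry: S -> bA


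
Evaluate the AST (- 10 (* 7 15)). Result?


Evaluate inner: (* 7 15) = 105
Evaluate root: (- 10 105) = -95
Result: -95


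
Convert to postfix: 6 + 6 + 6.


Left to right (same or higher precedence on left)
Postfix: 6 6 + 6 +


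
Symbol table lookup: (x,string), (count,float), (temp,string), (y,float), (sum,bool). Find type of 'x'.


Lookup 'x' → type string


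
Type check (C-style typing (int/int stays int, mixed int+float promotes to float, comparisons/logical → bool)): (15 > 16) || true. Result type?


Operand types: bool || bool
Rule: logical operators take bool operands and yield bool
Result type: bool


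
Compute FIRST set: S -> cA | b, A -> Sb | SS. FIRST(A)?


Per alternative of A: FIRST(Sb) = {b, c}; FIRST(SS) = {b, c}
FIRST(A) = {b, c}


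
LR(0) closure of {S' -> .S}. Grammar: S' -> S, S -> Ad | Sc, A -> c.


Start: S' -> .S
For each item with dot before a nonterminal B, add B -> .γ for every B-production
Closure: [S' -> .S, S -> .Ad, S -> .Sc, A -> .c]


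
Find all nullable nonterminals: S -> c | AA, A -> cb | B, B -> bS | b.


A nonterminal is nullable iff some alternative derives ε (directly, or every symbol in it is nullable)
Nullable: {}


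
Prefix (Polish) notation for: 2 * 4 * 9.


left-to-right (same/higher precedence on left): tree is (* (* 2 4) 9)
Prefix: * * 2 4 9


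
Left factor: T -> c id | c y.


Common prefix: 'c'
Factored: T -> c T', T' -> id | y


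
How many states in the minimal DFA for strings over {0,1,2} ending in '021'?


Track the longest suffix of input matching a prefix of '021': 4 classes (prefixes of length 0..3)
Minimal DFA: 4 states


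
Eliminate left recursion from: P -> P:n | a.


Left-recursive alternatives: P:n; non-recursive: a
Introduce P': P -> aP', P' -> :nP' | ε


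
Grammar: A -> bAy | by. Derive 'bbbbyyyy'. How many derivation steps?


Derivation: A => bAy => bbAyy => bbbAyyy => bbbbyyyy
Steps: 4


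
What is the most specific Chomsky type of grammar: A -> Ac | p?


Left-linear: every RHS is a terminal or one nonterminal followed by a terminal
Classification: Type 3 (Regular)


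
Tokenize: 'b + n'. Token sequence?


Scan left to right, longest-match per lexeme
Tokens: ID(b), OP(+), ID(n)


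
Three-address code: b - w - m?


Break into single-operator statements:
t1 = b - w
t2 = t1 - m


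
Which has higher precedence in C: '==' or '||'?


'==' is equality (level 6); '||' is logical OR (level 1)
Higher level binds tighter
'==' has higher precedence than '||'


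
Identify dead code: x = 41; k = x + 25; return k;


x is read by k's definition; k is returned
No dead code


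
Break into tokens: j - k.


Scan left to right, longest-match per lexeme
Tokens: ID(j), OP(-), ID(k)


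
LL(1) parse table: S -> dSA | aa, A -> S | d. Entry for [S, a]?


For [S, a]: 'a' ∈ FIRST(aa)
Entry: S -> aa


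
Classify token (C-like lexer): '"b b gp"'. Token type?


Pattern: double-quoted sequence
Type: STRING_LITERAL


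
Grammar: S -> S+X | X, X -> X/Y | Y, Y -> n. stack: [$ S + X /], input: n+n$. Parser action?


no handle; shift 'n'
Action: shift


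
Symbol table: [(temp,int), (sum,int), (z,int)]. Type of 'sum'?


Lookup 'sum' → type int


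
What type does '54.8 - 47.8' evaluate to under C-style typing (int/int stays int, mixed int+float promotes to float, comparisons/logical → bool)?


Operand types: float - float
Rule: mixed int/float promotes to float; int/int stays int
Result type: float


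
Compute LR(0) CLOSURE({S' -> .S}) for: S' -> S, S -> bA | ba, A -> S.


Start: S' -> .S
For each item with dot before a nonterminal B, add B -> .γ for every B-production
Closure: [S' -> .S, S -> .bA, S -> .ba]


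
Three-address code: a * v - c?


Break into single-operator statements:
t1 = a * v
t2 = t1 - c


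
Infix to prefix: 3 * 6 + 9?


left-to-right (same/higher precedence on left): tree is (+ (* 3 6) 9)
Prefix: + * 3 6 9


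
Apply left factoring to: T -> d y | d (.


Common prefix: 'd'
Factored: T -> d T', T' -> y | (


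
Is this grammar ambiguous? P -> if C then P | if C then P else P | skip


dangling else: 'if C then if C then skip else skip' parses two ways
Ambiguous


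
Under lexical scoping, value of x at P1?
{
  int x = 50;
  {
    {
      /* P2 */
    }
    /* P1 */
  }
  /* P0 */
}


P1's block does not declare x; resolves to the enclosing declaration at depth 0
x = 50


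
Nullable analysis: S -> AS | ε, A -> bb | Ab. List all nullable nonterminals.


A nonterminal is nullable iff some alternative derives ε (directly, or every symbol in it is nullable)
Nullable: {S}


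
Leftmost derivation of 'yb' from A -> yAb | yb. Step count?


Derivation: A => yb
Steps: 1


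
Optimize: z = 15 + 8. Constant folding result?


15 + 8 = 23 at compile time
Optimized: z = 23


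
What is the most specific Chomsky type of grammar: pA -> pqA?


LHS has context (more than one symbol) and |LHS| ≤ |RHS|
Classification: Type 1 (Context-Sensitive)


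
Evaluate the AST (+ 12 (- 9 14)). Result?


Evaluate inner: (- 9 14) = -5
Evaluate root: (+ 12 -5) = 7
Result: 7


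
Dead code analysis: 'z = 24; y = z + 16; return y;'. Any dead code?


z is read by y's definition; y is returned
No dead code


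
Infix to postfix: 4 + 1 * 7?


* has higher precedence, evaluate 1*7 first
Postfix: 4 1 7 * +


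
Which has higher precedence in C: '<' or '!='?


'<' is relational (level 7); '!=' is equality (level 6)
Higher level binds tighter
'<' has higher precedence than '!='


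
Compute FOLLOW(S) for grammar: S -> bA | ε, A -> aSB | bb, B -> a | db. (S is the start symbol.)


$ ∈ FOLLOW(S). For each A -> αBβ: add FIRST(β)\{ε} to FOLLOW(B); if β nullable, add FOLLOW(A).
FOLLOW(S) = {$, a, d}


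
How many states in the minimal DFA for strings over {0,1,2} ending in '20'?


Track the longest suffix of input matching a prefix of '20': 3 classes (prefixes of length 0..2)
Minimal DFA: 3 states


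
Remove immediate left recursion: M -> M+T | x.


Left-recursive alternatives: M+T; non-recursive: x
Introduce M': M -> xM', M' -> +TM' | ε


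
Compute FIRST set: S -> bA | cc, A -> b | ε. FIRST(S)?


Per alternative of S: FIRST(bA) = {b}; FIRST(cc) = {c}
FIRST(S) = {b, c}


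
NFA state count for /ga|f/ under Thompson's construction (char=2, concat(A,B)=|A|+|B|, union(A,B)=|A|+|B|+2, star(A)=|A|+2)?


Syntax tree has 3 char leaf(s), 1 union(s), 0 star(s)
chars contribute 3×2 = 6; each union adds +2; each star adds +2
Total: 6 + 2 + 0 = 8 states


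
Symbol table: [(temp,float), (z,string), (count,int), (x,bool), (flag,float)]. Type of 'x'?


Lookup 'x' → type bool


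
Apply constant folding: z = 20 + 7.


20 + 7 = 27 at compile time
Optimized: z = 27


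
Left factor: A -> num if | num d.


Common prefix: 'num'
Factored: A -> num A', A' -> if | d


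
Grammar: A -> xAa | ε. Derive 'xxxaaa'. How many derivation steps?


Derivation: A => xAa => xxAaa => xxxAaaa => xxxaaa
Steps: 4


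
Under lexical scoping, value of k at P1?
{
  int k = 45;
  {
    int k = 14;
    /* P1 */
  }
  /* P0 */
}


k declared in the same block as P1
k = 14


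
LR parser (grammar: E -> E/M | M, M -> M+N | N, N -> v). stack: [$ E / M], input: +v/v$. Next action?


'+' can extend M; shift to build M -> M+N
Action: shift


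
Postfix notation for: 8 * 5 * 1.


Left to right (same or higher precedence on left)
Postfix: 8 5 * 1 *


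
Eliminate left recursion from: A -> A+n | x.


Left-recursive alternatives: A+n; non-recursive: x
Introduce A': A -> xA', A' -> +nA' | ε


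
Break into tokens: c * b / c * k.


Scan left to right, longest-match per lexeme
Tokens: ID(c), OP(*), ID(b), OP(/), ID(c), OP(*), ID(k)


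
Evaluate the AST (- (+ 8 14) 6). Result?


Evaluate inner: (+ 8 14) = 22
Evaluate root: (- 22 6) = 16
Result: 16


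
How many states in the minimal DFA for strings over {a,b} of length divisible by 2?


Track length mod 2: states 0..1, accept at 0
Minimal DFA: 2 states


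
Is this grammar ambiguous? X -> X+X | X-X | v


'v+v-v' has two parse trees (no precedence encoded between + and -)
Ambiguous


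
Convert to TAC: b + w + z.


Break into single-operator statements:
t1 = b + w
t2 = t1 + z


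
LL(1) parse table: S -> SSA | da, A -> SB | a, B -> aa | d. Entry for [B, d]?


For [B, d]: 'd' ∈ FIRST(d)
Entry: B -> d


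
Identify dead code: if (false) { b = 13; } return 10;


condition is constant false, so the whole block is unreachable
Dead: 'if (false) { b = 13; }'


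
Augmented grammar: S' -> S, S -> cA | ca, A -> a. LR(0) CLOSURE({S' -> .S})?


Start: S' -> .S
For each item with dot before a nonterminal B, add B -> .γ for every B-production
Closure: [S' -> .S, S -> .cA, S -> .ca]


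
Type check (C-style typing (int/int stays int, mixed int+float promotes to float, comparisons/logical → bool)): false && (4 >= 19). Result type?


Operand types: bool && bool
Rule: logical operators take bool operands and yield bool
Result type: bool


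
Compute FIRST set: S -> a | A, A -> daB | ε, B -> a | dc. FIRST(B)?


Per alternative of B: FIRST(a) = {a}; FIRST(dc) = {d}
FIRST(B) = {a, d}


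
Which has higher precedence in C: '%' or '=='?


'%' is multiplicative (level 10); '==' is equality (level 6)
Higher level binds tighter
'%' has higher precedence than '=='


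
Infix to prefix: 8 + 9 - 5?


left-to-right (same/higher precedence on left): tree is (- (+ 8 9) 5)
Prefix: - + 8 9 5


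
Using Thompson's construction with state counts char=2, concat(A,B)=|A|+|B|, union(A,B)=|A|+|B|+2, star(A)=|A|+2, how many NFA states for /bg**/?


Syntax tree has 2 char leaf(s), 0 union(s), 2 star(s)
chars contribute 2×2 = 4; each union adds +2; each star adds +2
Total: 4 + 0 + 4 = 8 states


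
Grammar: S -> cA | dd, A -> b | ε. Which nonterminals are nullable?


A nonterminal is nullable iff some alternative derives ε (directly, or every symbol in it is nullable)
Nullable: {A}


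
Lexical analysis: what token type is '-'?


Pattern: operator symbol
Type: OPERATOR


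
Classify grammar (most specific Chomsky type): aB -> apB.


LHS has context (more than one symbol) and |LHS| ≤ |RHS|
Classification: Type 1 (Context-Sensitive)


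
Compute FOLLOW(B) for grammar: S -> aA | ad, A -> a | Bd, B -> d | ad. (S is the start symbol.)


$ ∈ FOLLOW(S). For each A -> αBβ: add FIRST(β)\{ε} to FOLLOW(B); if β nullable, add FOLLOW(A).
FOLLOW(B) = {d}


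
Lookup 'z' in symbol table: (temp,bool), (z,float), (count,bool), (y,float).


Lookup 'z' → type float


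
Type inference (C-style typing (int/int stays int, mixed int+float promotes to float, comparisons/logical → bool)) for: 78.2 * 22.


Operand types: float * int
Rule: mixed int/float promotes to float; int/int stays int
Result type: float


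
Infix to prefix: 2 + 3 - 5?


left-to-right (same/higher precedence on left): tree is (- (+ 2 3) 5)
Prefix: - + 2 3 5


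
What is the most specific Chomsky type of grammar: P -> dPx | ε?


Single nonterminal LHS, but d^n x^n is not regular
Classification: Type 2 (Context-Free)


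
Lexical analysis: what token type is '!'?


Pattern: operator symbol
Type: OPERATOR


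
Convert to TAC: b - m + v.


Break into single-operator statements:
t1 = b - m
t2 = t1 + v


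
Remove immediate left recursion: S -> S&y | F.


Left-recursive alternatives: S&y; non-recursive: F
Introduce S': S -> FS', S' -> &yS' | ε


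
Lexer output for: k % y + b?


Scan left to right, longest-match per lexeme
Tokens: ID(k), OP(%), ID(y), OP(+), ID(b)


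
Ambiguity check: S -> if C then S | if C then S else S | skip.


dangling else: 'if C then if C then skip else skip' parses two ways
Ambiguous


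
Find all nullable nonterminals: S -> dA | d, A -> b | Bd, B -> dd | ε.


A nonterminal is nullable iff some alternative derives ε (directly, or every symbol in it is nullable)
Nullable: {B}


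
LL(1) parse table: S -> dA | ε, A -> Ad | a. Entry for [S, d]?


For [S, d]: 'd' ∈ FIRST(dA)
Entry: S -> dA


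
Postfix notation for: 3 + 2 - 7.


Left to right (same or higher precedence on left)
Postfix: 3 2 + 7 -


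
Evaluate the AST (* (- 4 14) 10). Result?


Evaluate inner: (- 4 14) = -10
Evaluate root: (* -10 10) = -100
Result: -100


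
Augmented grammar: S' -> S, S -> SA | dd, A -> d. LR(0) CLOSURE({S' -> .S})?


Start: S' -> .S
For each item with dot before a nonterminal B, add B -> .γ for every B-production
Closure: [S' -> .S, S -> .SA, S -> .dd]


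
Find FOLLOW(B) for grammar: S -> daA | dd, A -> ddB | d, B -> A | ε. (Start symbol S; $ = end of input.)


$ ∈ FOLLOW(S). For each A -> αBβ: add FIRST(β)\{ε} to FOLLOW(B); if β nullable, add FOLLOW(A).
FOLLOW(B) = {$}


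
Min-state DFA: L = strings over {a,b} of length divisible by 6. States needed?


Track length mod 6: states 0..5, accept at 0
Minimal DFA: 6 states


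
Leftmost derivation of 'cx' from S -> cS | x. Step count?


Derivation: S => cS => cx
Steps: 2


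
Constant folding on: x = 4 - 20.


4 - 20 = -16 at compile time
Optimized: x = -16


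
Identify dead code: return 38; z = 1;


statement follows a return and is unreachable
Dead: 'z = 1'


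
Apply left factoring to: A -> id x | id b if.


Common prefix: 'id'
Factored: A -> id A', A' -> x | b if


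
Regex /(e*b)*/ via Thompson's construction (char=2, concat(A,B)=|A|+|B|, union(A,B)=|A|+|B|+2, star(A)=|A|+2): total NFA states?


Syntax tree has 2 char leaf(s), 0 union(s), 2 star(s)
chars contribute 2×2 = 4; each union adds +2; each star adds +2
Total: 4 + 0 + 4 = 8 states


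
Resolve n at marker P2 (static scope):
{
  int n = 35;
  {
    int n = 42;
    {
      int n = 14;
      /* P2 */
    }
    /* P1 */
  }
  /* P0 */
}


n declared in the same block as P2
n = 14


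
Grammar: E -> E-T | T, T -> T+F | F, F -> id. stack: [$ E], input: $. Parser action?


start symbol E on stack, input exhausted
Action: accept


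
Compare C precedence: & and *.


'*' is multiplicative (level 10); '&' is bitwise AND (level 5)
Higher level binds tighter
'*' has higher precedence than '&'
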